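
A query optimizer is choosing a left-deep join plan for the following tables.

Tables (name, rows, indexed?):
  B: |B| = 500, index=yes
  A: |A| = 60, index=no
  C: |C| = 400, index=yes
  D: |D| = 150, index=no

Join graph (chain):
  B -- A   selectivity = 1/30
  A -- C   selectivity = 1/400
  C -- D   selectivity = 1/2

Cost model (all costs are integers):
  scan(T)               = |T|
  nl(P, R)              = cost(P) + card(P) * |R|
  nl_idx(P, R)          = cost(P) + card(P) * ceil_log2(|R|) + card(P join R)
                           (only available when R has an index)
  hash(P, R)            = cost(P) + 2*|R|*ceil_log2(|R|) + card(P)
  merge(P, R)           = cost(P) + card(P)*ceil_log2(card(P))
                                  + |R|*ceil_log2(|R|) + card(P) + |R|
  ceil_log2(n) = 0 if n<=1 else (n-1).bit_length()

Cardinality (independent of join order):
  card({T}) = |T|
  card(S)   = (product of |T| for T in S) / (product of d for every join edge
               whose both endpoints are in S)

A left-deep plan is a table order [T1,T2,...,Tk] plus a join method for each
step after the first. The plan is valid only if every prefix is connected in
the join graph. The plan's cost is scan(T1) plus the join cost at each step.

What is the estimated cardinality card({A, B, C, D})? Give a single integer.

75000

Tables in S: A(60), B(500), C(400), D(150)
Edges inside S: B-A(d=30), A-C(d=400), C-D(d=2)
numerator = 60 * 500 * 400 * 150 = 1800000000
denominator = 30 * 400 * 2 = 24000
card(S) = 1800000000 / 24000 = 75000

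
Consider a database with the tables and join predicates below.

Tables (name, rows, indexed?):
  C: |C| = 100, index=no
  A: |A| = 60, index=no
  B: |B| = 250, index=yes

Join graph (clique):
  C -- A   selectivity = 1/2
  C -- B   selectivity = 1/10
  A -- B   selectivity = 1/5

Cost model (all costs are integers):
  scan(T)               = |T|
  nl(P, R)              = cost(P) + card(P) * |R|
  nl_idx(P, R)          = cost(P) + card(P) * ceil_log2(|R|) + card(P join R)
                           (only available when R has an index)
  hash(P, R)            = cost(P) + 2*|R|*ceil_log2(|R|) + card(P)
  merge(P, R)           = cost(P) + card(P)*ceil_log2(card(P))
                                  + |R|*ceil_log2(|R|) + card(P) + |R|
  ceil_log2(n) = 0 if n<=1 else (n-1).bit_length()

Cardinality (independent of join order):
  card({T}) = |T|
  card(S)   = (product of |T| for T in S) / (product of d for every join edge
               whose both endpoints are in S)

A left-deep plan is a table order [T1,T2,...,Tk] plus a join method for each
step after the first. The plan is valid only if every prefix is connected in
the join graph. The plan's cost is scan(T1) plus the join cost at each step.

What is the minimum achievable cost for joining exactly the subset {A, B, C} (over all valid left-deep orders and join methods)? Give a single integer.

Selinger DP over subsets of {A,B,C}:
  {C}: scan cost=100, card=100
  {A}: scan cost=60, card=60
  {B}: scan cost=250, card=250
  {AC}: card=3000; try (A,hash)→920, (C,merge)→1280, (A,merge)→1320, (C,hash)→1520, (C,nl)→6060, (A,nl)→6100; best=920 via (A,hash)
  {BC}: card=2500; try (C,hash)→1900, (B,merge)→3150, (C,merge)→3300, (B,nl_idx)→3400, (B,hash)→4200, (B,nl)→25100 …(+1); best=1900 via (C,hash)
  {AB}: card=3000; try (A,hash)→1220, (B,merge)→2730, (A,merge)→2920, (B,nl_idx)→3540, (B,hash)→4120, (B,nl)→15060 …(+1); best=1220 via (A,hash)
  {ABC}: card=15000; try (A,hash)→5120, (C,hash)→5620, (B,hash)→7920, (A,merge)→34820, (B,nl_idx)→39920, (C,merge)→41020 …(+4); best=5120 via (A,hash)

5120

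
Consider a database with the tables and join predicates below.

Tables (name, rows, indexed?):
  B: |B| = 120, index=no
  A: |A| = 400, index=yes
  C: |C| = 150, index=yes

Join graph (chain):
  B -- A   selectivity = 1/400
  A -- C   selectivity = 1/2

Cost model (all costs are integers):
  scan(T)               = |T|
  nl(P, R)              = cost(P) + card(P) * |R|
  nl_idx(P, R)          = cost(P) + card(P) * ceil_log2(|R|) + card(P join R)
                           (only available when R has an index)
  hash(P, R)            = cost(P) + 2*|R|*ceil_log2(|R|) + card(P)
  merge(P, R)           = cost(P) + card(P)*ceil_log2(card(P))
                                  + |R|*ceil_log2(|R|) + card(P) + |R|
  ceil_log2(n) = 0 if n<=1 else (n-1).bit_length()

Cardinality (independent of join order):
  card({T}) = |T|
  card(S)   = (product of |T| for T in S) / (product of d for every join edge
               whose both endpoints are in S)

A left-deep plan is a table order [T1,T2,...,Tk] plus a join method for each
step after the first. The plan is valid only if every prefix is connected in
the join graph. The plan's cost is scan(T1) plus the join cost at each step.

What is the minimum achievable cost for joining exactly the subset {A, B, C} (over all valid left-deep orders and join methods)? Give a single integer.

3630

Selinger DP over subsets of {A,B,C}:
  {B}: scan cost=120, card=120
  {A}: scan cost=400, card=400
  {C}: scan cost=150, card=150
  {AB}: card=120; try (A,nl_idx)→1320, (B,hash)→2480, (A,merge)→5080, (B,merge)→5360, (A,hash)→7440, (A,nl)→48120 …(+1); best=1320 via (A,nl_idx)
  {AC}: card=30000; try (C,hash)→3200, (A,merge)→5500, (C,merge)→5750, (A,hash)→7500, (A,nl_idx)→31500, (C,nl_idx)→33600 …(+2); best=3200 via (C,hash)
  {ABC}: card=9000; try (C,merge)→3630, (C,hash)→3840, (C,nl_idx)→11280, (C,nl)→19320, (B,hash)→34880, (B,merge)→484160 …(+1); best=3630 via (C,merge)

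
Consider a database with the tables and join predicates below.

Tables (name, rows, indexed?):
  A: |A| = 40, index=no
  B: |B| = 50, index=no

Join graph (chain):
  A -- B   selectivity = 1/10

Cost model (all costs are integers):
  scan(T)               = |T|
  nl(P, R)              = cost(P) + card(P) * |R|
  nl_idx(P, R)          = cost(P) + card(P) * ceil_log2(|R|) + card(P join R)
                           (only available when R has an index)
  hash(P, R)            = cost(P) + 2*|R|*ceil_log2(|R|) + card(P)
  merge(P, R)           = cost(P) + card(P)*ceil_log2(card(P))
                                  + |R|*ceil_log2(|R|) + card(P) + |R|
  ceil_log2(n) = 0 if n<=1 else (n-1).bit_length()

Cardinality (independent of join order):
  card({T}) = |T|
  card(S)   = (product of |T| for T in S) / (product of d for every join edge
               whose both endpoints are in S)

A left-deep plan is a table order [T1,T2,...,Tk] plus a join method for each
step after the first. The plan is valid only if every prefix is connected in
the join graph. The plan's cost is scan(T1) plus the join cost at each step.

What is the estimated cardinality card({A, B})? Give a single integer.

Tables in S: A(40), B(50)
Edges inside S: A-B(d=10)
numerator = 40 * 50 = 2000
denominator = 10 = 10
card(S) = 2000 / 10 = 200

200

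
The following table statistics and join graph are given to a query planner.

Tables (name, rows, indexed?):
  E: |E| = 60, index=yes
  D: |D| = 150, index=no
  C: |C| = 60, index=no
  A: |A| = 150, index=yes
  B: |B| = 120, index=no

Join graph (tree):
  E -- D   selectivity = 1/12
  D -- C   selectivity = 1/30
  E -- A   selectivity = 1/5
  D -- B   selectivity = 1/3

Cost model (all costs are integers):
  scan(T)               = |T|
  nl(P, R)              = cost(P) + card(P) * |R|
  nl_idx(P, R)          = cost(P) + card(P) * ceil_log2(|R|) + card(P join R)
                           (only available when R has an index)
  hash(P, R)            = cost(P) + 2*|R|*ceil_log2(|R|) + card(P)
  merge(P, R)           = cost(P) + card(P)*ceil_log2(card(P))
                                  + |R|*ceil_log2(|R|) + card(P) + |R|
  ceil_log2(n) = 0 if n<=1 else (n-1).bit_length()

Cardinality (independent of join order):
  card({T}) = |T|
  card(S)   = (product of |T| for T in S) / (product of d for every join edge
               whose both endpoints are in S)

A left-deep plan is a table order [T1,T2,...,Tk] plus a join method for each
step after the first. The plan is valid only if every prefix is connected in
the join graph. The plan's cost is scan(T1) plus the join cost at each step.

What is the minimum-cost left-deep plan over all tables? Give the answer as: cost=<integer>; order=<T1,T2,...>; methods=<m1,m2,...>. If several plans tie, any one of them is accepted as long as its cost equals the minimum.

Selinger DP (subsets sized 1..n):
  {E}: scan cost=60, card=60
  {D}: scan cost=150, card=150
  {C}: scan cost=60, card=60
  {A}: scan cost=150, card=150
  {B}: scan cost=120, card=120
  {DE}: card=750; try (E,hash)→1020, (E,nl_idx)→1800, (D,merge)→1830, (E,merge)→1920, (D,hash)→2520, (D,nl)→9060 …(+1); best=1020 via (E,hash)
  {AE}: card=1800; try (E,hash)→1020, (A,merge)→1830, (E,merge)→1920, (A,nl_idx)→2340, (A,hash)→2520, (E,nl_idx)→2850 …(+2); best=1020 via (E,hash)
  {CD}: card=300; try (C,hash)→1020, (D,merge)→1830, (C,merge)→1920, (D,hash)→2520, (D,nl)→9060, (C,nl)→9150; best=1020 via (C,hash)
  {BD}: card=6000; try (B,hash)→1980, (D,merge)→2430, (B,merge)→2460, (D,hash)→2640, (D,nl)→18120, (B,nl)→18150; best=1980 via (B,hash)
  {CDE}: card=1500; try (E,hash)→2040, (C,hash)→2490, (E,nl_idx)→4320, (E,merge)→4440, (C,merge)→9690, (E,nl)→19020 …(+1); best=2040 via (E,hash)
  {ADE}: card=22500; try (A,hash)→4170, (D,hash)→5220, (A,merge)→10620, (D,merge)→23970, (A,nl_idx)→29520, (A,nl)→113520 …(+1); best=4170 via (A,hash)
  {BDE}: card=30000; try (B,hash)→3450, (E,hash)→8700, (B,merge)→10230, (E,nl_idx)→67980, (E,merge)→86400, (B,nl)→91020 …(+1); best=3450 via (B,hash)
  {BCD}: card=12000; try (B,hash)→3000, (B,merge)→4980, (C,hash)→8700, (B,nl)→37020, (C,merge)→86400, (C,nl)→361980; best=3000 via (B,hash)
  {ACDE}: card=45000; try (A,hash)→5940, (A,merge)→21390, (C,hash)→27390, (A,nl_idx)→59040, (A,nl)→227040, (C,merge)→364590 …(+1); best=5940 via (A,hash)
  {BCDE}: card=60000; try (B,hash)→5220, (E,hash)→15720, (B,merge)→21000, (C,hash)→34170, (E,nl_idx)→135000, (B,nl)→182040 …(+4); best=5220 via (B,hash)
  {ABDE}: card=900000; try (B,hash)→28350, (A,hash)→35850, (B,merge)→365130, (A,merge)→484800, (A,nl_idx)→1143450, (B,nl)→2704170 …(+1); best=28350 via (B,hash)
  {ABCDE}: card=1800000; try (B,hash)→52620, (A,hash)→67620, (B,merge)→771900, (C,hash)→929070, (A,merge)→1026570, (A,nl_idx)→2285220 …(+4); best=52620 via (B,hash)

cost=52620; order=D,C,E,A,B; methods=hash,hash,hash,hash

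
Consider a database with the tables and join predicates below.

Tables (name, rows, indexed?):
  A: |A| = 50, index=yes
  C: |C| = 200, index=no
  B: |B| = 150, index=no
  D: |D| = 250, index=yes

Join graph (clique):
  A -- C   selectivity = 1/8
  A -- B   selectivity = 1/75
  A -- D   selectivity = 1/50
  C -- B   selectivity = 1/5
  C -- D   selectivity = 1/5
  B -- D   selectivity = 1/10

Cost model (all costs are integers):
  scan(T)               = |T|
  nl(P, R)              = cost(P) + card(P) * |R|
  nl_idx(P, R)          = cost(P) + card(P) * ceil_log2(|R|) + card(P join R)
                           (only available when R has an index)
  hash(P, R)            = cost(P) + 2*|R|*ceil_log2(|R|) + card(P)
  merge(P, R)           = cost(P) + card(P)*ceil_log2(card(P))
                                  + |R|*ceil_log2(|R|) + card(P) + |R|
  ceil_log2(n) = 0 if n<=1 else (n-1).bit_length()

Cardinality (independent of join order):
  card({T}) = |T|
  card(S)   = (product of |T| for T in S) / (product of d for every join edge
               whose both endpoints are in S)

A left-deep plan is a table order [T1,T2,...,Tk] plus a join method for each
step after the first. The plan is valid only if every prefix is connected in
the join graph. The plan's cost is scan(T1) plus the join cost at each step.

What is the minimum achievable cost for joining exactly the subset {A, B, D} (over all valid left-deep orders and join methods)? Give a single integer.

1750

Selinger DP over subsets of {A,B,D}:
  {A}: scan cost=50, card=50
  {B}: scan cost=150, card=150
  {D}: scan cost=250, card=250
  {AB}: card=100; try (A,hash)→900, (A,nl_idx)→1150, (B,merge)→1750, (A,merge)→1850, (B,hash)→2500, (B,nl)→7550 …(+1); best=900 via (A,hash)
  {AD}: card=250; try (D,nl_idx)→700, (A,hash)→1100, (A,nl_idx)→2000, (D,merge)→2650, (A,merge)→2850, (D,hash)→4100 …(+2); best=700 via (D,nl_idx)
  {BD}: card=3750; try (B,hash)→2900, (D,merge)→3750, (B,merge)→3850, (D,hash)→4300, (D,nl_idx)→5100, (D,nl)→37650 …(+1); best=2900 via (B,hash)
  {ABD}: card=50; try (D,nl_idx)→1750, (B,hash)→3350, (D,merge)→3950, (B,merge)→4300, (D,hash)→5000, (A,hash)→7250 …(+5); best=1750 via (D,nl_idx)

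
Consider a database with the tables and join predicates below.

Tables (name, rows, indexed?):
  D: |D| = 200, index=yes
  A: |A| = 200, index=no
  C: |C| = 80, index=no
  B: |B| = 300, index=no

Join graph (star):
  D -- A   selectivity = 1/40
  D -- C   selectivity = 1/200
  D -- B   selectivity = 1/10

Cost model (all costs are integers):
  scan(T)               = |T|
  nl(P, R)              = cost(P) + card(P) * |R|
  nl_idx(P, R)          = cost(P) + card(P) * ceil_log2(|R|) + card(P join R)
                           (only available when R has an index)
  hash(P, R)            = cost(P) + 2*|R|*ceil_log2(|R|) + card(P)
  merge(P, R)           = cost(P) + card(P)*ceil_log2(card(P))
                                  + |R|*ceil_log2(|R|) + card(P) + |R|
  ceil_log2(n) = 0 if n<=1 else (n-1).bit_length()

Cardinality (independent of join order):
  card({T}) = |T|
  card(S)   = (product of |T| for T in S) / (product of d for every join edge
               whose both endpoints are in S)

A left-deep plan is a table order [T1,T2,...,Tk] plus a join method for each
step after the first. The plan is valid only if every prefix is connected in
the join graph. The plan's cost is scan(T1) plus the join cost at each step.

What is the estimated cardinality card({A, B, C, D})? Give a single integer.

Tables in S: A(200), B(300), C(80), D(200)
Edges inside S: D-A(d=40), D-C(d=200), D-B(d=10)
numerator = 200 * 300 * 80 * 200 = 960000000
denominator = 40 * 200 * 10 = 80000
card(S) = 960000000 / 80000 = 12000

12000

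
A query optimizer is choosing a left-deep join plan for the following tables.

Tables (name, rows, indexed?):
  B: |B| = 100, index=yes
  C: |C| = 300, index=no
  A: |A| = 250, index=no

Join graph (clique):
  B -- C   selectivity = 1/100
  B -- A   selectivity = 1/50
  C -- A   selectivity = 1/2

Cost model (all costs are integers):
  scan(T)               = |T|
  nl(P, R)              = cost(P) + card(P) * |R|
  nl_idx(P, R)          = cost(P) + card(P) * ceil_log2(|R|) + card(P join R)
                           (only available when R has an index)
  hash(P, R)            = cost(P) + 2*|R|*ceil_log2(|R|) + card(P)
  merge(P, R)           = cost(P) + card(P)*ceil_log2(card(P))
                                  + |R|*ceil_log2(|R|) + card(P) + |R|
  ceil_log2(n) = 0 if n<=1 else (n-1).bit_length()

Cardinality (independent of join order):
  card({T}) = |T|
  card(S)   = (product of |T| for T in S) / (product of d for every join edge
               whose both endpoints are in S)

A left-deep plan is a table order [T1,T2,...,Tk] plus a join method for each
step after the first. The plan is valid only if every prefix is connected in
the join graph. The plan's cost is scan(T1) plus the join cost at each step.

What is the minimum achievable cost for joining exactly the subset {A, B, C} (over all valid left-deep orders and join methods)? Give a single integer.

6300

Selinger DP over subsets of {A,B,C}:
  {B}: scan cost=100, card=100
  {C}: scan cost=300, card=300
  {A}: scan cost=250, card=250
  {BC}: card=300; try (B,hash)→2000, (B,nl_idx)→2700, (C,merge)→3900, (B,merge)→4100, (C,hash)→5600, (C,nl)→30100 …(+1); best=2000 via (B,hash)
  {AB}: card=500; try (B,hash)→1900, (B,nl_idx)→2500, (A,merge)→3150, (B,merge)→3300, (A,hash)→4200, (A,nl)→25100 …(+1); best=1900 via (B,hash)
  {AC}: card=37500; try (A,hash)→4600, (C,merge)→5500, (A,merge)→5550, (C,hash)→5900, (C,nl)→75250, (A,nl)→75300; best=4600 via (A,hash)
  {ABC}: card=750; try (A,hash)→6300, (A,merge)→7250, (C,hash)→7800, (C,merge)→9900, (B,hash)→43500, (A,nl)→77000 …(+4); best=6300 via (A,hash)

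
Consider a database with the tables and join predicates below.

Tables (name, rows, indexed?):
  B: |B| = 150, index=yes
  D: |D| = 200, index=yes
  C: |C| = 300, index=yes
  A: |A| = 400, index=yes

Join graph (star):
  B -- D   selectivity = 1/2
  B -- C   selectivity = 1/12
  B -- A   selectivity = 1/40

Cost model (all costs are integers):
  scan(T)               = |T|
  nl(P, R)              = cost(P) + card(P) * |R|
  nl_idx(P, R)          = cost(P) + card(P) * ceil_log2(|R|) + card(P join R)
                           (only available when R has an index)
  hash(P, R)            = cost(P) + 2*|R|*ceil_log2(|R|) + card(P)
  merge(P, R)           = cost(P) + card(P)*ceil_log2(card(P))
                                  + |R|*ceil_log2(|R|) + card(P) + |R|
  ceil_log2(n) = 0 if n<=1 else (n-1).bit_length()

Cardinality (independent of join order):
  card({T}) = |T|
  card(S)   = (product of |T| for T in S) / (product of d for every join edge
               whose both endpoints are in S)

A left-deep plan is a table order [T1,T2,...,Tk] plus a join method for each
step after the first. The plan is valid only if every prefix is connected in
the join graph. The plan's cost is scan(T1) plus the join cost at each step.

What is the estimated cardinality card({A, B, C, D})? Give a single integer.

Tables in S: A(400), B(150), C(300), D(200)
Edges inside S: B-D(d=2), B-C(d=12), B-A(d=40)
numerator = 400 * 150 * 300 * 200 = 3600000000
denominator = 2 * 12 * 40 = 960
card(S) = 3600000000 / 960 = 3750000

3750000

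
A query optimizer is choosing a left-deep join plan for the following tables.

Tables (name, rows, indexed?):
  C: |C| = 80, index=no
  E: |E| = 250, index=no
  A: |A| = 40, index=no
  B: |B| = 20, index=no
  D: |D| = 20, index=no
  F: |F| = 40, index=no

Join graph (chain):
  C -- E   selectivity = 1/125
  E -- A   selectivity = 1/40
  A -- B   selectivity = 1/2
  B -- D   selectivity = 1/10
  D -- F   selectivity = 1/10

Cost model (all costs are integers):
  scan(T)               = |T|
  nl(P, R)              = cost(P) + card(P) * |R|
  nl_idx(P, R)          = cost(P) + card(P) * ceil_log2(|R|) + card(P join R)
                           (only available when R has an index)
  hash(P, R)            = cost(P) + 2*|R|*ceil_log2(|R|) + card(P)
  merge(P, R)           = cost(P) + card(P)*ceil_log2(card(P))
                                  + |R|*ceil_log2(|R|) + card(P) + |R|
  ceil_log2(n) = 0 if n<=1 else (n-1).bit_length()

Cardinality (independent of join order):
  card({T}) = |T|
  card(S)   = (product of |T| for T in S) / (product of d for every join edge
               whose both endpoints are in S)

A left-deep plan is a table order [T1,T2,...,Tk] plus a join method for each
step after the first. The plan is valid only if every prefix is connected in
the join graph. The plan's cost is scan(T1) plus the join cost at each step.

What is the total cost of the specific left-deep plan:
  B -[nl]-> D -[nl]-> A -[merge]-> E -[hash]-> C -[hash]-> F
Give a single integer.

22870

step 1: scan B: cost=20, card=20
step 2: join D via nl
    card(P join D) = 20*20/(10) = 40
    cost = 20 + 20*20 = 420
step 3: join A via nl
    card(P join A) = 40*40/(2) = 800
    cost = 420 + 40*40 = 2020
step 4: join E via merge
    card(P join E) = 800*250/(40) = 5000
    cost = 2020 + 800*10 + 250*8 + 800 + 250 = 13070
step 5: join C via hash
    card(P join C) = 5000*80/(125) = 3200
    cost = 13070 + 2*80*7 + 5000 = 19190
step 6: join F via hash
    card(P join F) = 3200*40/(10) = 12800
    cost = 19190 + 2*40*6 + 3200 = 22870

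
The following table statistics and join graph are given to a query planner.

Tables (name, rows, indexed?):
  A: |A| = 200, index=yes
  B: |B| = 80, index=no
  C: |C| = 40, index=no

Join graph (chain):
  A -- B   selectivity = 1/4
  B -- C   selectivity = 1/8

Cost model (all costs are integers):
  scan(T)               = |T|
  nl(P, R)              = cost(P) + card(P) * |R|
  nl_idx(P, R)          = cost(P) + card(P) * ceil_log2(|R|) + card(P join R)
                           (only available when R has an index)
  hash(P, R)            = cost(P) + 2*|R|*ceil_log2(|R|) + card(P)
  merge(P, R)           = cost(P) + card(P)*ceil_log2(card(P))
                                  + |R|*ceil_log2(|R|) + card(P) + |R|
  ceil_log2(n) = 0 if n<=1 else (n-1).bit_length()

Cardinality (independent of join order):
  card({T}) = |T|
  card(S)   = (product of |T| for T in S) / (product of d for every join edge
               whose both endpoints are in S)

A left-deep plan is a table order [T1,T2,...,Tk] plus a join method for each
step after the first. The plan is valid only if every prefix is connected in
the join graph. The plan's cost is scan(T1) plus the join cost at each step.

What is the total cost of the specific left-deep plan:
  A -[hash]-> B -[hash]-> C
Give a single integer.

step 1: scan A: cost=200, card=200
step 2: join B via hash
    card(P join B) = 200*80/(4) = 4000
    cost = 200 + 2*80*7 + 200 = 1520
step 3: join C via hash
    card(P join C) = 4000*40/(8) = 20000
    cost = 1520 + 2*40*6 + 4000 = 6000

6000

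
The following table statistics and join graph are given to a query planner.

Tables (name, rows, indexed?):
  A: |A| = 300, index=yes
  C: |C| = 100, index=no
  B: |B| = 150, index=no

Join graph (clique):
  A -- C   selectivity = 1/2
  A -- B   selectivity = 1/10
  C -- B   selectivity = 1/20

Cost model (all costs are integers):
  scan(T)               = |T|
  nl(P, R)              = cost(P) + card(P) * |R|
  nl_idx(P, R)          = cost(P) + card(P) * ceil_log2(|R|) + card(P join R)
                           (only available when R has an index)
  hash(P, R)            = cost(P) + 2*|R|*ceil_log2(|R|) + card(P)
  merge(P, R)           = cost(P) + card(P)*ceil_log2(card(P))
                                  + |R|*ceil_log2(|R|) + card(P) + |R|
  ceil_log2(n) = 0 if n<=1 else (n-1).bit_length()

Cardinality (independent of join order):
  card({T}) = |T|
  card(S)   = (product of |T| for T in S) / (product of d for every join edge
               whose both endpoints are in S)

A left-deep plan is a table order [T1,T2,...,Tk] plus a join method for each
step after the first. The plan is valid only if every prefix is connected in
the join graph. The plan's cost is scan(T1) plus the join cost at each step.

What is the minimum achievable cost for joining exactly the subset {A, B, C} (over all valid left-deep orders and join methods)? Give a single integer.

Selinger DP over subsets of {A,B,C}:
  {A}: scan cost=300, card=300
  {C}: scan cost=100, card=100
  {B}: scan cost=150, card=150
  {AC}: card=15000; try (C,hash)→2000, (A,merge)→3900, (C,merge)→4100, (A,hash)→5600, (A,nl_idx)→16000, (A,nl)→30100 …(+1); best=2000 via (C,hash)
  {AB}: card=4500; try (B,hash)→3000, (A,merge)→4500, (B,merge)→4650, (A,hash)→5700, (A,nl_idx)→6000, (A,nl)→45150 …(+1); best=3000 via (B,hash)
  {BC}: card=750; try (C,hash)→1700, (B,merge)→2250, (C,merge)→2300, (B,hash)→2600, (B,nl)→15100, (C,nl)→15150; best=1700 via (C,hash)
  {ABC}: card=11250; try (A,hash)→7850, (C,hash)→8900, (A,merge)→12950, (B,hash)→19400, (A,nl_idx)→19700, (C,merge)→66800 …(+4); best=7850 via (A,hash)

7850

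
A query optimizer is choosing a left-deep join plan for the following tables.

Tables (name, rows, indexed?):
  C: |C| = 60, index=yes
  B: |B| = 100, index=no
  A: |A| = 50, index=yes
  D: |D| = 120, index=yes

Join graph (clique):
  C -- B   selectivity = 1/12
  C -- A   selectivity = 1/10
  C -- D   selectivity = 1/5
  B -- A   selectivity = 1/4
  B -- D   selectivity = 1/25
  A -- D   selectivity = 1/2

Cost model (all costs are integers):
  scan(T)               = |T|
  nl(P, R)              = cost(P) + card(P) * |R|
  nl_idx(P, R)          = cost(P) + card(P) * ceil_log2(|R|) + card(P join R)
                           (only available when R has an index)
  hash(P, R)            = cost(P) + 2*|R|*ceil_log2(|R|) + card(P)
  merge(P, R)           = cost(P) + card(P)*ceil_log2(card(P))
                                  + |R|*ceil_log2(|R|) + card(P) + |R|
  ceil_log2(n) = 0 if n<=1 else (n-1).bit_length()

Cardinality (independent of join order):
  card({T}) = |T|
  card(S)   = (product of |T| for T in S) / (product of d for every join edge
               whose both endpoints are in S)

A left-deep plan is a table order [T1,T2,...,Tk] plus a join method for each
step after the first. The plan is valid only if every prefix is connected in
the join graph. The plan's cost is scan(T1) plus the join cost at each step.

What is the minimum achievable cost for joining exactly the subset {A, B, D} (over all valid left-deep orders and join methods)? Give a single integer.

Selinger DP over subsets of {A,B,D}:
  {B}: scan cost=100, card=100
  {A}: scan cost=50, card=50
  {D}: scan cost=120, card=120
  {AB}: card=1250; try (A,hash)→800, (B,merge)→1200, (A,merge)→1250, (B,hash)→1500, (A,nl_idx)→1950, (B,nl)→5050 …(+1); best=800 via (A,hash)
  {BD}: card=480; try (D,nl_idx)→1280, (B,hash)→1640, (D,merge)→1860, (D,hash)→1880, (B,merge)→1880, (D,nl)→12100 …(+1); best=1280 via (D,nl_idx)
  {AD}: card=3000; try (A,hash)→840, (D,merge)→1360, (A,merge)→1430, (D,hash)→1780, (D,nl_idx)→3400, (A,nl_idx)→3840 …(+2); best=840 via (A,hash)
  {ABD}: card=3000; try (A,hash)→2360, (D,hash)→3730, (B,hash)→5240, (A,merge)→6430, (A,nl_idx)→7160, (D,nl_idx)→12550 …(+5); best=2360 via (A,hash)

2360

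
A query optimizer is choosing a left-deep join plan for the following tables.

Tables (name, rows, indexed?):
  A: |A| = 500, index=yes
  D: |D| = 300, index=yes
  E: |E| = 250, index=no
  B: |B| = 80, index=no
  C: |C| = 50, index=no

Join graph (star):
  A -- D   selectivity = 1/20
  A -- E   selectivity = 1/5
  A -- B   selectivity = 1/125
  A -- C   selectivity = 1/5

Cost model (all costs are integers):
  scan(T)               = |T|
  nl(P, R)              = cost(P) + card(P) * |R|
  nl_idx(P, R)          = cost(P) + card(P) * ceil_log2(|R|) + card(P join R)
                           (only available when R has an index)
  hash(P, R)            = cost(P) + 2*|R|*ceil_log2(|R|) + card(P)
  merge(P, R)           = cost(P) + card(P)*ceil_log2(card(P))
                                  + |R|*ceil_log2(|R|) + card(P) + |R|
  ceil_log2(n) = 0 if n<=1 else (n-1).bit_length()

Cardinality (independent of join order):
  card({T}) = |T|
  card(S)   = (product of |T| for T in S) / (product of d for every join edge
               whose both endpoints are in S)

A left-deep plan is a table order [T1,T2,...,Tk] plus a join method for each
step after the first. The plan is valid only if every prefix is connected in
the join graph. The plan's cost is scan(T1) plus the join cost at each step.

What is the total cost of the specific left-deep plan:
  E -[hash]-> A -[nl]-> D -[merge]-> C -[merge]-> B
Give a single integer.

101260490

step 1: scan E: cost=250, card=250
step 2: join A via hash
    card(P join A) = 250*500/(5) = 25000
    cost = 250 + 2*500*9 + 250 = 9500
step 3: join D via nl
    card(P join D) = 25000*300/(20) = 375000
    cost = 9500 + 25000*300 = 7509500
step 4: join C via merge
    card(P join C) = 375000*50/(5) = 3750000
    cost = 7509500 + 375000*19 + 50*6 + 375000 + 50 = 15009850
step 5: join B via merge
    card(P join B) = 3750000*80/(125) = 2400000
    cost = 15009850 + 3750000*22 + 80*7 + 3750000 + 80 = 101260490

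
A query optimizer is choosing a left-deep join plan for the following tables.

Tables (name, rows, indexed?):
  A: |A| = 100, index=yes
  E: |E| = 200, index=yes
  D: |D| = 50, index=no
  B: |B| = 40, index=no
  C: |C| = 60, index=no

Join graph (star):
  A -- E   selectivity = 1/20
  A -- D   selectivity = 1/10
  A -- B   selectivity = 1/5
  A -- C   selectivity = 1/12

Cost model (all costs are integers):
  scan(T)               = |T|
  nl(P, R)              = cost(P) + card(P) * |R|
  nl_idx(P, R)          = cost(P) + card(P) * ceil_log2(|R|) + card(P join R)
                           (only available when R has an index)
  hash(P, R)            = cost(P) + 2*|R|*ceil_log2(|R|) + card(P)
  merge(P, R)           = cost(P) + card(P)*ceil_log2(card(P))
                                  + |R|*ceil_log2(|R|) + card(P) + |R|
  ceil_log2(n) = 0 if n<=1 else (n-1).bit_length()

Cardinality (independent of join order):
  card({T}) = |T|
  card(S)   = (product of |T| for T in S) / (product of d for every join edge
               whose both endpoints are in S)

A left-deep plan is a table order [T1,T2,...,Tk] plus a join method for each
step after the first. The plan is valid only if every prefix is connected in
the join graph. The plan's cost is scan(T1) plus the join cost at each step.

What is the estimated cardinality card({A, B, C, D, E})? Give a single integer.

Tables in S: A(100), B(40), C(60), D(50), E(200)
Edges inside S: A-E(d=20), A-D(d=10), A-B(d=5), A-C(d=12)
numerator = 100 * 40 * 60 * 50 * 200 = 2400000000
denominator = 20 * 10 * 5 * 12 = 12000
card(S) = 2400000000 / 12000 = 200000

200000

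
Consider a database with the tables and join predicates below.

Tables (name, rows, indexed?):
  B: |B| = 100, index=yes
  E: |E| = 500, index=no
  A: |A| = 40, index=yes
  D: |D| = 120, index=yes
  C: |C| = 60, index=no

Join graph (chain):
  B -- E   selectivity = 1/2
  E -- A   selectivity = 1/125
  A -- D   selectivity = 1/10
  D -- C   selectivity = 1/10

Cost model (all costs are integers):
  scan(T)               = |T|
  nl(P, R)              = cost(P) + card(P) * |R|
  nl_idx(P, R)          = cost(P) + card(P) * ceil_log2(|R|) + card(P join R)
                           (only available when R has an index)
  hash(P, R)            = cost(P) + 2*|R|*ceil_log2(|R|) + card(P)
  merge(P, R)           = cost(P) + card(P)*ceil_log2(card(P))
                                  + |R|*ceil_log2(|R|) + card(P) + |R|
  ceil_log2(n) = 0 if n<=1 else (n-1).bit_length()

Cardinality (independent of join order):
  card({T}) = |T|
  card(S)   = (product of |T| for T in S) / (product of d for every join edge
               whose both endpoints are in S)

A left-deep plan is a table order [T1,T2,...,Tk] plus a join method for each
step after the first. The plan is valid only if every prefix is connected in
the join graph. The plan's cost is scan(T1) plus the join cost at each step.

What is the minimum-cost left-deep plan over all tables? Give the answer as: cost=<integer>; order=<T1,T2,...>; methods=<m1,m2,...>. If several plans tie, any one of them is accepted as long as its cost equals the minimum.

cost=18880; order=E,A,D,C,B; methods=hash,hash,hash,hash

Selinger DP (subsets sized 1..n):
  {B}: scan cost=100, card=100
  {E}: scan cost=500, card=500
  {A}: scan cost=40, card=40
  {D}: scan cost=120, card=120
  {C}: scan cost=60, card=60
  {BE}: card=25000; try (B,hash)→2400, (E,merge)→5900, (B,merge)→6300, (E,hash)→9200, (B,nl_idx)→29000, (E,nl)→50100 …(+1); best=2400 via (B,hash)
  {AE}: card=160; try (A,hash)→1480, (A,nl_idx)→3660, (E,merge)→5320, (A,merge)→5780, (E,hash)→9080, (E,nl)→20040 …(+1); best=1480 via (A,hash)
  {AD}: card=480; try (A,hash)→720, (D,nl_idx)→800, (D,merge)→1280, (A,nl_idx)→1320, (A,merge)→1360, (D,hash)→1760 …(+2); best=720 via (A,hash)
  {CD}: card=720; try (C,hash)→960, (D,nl_idx)→1200, (D,merge)→1440, (C,merge)→1500, (D,hash)→1800, (D,nl)→7260 …(+1); best=960 via (C,hash)
  {ABE}: card=8000; try (B,hash)→3040, (B,merge)→3720, (B,nl_idx)→10600, (B,nl)→17480, (A,hash)→27880, (A,nl_idx)→160400 …(+2); best=3040 via (B,hash)
  {ADE}: card=1920; try (D,hash)→3320, (D,merge)→3880, (D,nl_idx)→4520, (E,hash)→10200, (E,merge)→10520, (D,nl)→20680 …(+1); best=3320 via (D,hash)
  {ACD}: card=2880; try (C,hash)→1920, (A,hash)→2160, (C,merge)→5940, (A,nl_idx)→8160, (A,merge)→9160, (C,nl)→29520 …(+1); best=1920 via (C,hash)
  {ABDE}: card=96000; try (B,hash)→6640, (D,hash)→12720, (B,merge)→27160, (B,nl_idx)→112760, (D,merge)→116000, (D,nl_idx)→155040 …(+2); best=6640 via (B,hash)
  {ACDE}: card=11520; try (C,hash)→5960, (E,hash)→13800, (C,merge)→26780, (E,merge)→44360, (C,nl)→118520, (E,nl)→1441920; best=5960 via (C,hash)
  {ABCDE}: card=576000; try (B,hash)→18880, (C,hash)→103360, (B,merge)→179560, (B,nl_idx)→662600, (B,nl)→1157960, (C,merge)→1735060 …(+1); best=18880 via (B,hash)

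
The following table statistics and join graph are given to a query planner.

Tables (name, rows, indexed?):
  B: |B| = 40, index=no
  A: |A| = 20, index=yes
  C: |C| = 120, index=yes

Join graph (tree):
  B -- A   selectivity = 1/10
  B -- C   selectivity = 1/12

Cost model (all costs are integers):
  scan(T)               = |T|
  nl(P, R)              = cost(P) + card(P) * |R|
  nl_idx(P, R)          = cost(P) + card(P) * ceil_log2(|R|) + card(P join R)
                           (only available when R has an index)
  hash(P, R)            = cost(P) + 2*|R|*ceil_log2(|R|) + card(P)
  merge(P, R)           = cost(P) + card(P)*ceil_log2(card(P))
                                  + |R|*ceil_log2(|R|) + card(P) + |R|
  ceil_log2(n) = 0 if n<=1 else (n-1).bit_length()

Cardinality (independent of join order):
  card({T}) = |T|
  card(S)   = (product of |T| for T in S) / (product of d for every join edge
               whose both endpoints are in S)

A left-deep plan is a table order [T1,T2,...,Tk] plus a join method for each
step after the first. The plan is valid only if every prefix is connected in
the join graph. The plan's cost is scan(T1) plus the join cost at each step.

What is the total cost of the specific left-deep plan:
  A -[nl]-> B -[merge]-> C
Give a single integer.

2420

step 1: scan A: cost=20, card=20
step 2: join B via nl
    card(P join B) = 20*40/(10) = 80
    cost = 20 + 20*40 = 820
step 3: join C via merge
    card(P join C) = 80*120/(12) = 800
    cost = 820 + 80*7 + 120*7 + 80 + 120 = 2420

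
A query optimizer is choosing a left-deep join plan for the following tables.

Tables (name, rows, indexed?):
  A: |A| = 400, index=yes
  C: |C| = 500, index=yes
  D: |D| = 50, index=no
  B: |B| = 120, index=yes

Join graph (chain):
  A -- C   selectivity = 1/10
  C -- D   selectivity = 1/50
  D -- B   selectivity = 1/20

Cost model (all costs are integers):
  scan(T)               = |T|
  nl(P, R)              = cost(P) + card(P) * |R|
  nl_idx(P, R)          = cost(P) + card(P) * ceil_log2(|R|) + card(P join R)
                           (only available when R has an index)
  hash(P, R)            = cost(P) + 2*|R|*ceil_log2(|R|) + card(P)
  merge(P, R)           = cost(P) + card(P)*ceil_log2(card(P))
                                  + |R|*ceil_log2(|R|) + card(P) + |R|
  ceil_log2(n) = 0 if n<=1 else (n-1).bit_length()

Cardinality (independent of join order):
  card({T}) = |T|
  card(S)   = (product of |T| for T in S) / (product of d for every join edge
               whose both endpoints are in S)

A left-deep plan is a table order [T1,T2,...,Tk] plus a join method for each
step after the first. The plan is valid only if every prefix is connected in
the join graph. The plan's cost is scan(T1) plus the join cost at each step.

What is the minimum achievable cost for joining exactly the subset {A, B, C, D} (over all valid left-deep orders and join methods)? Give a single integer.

Selinger DP over subsets of {A,B,C,D}:
  {A}: scan cost=400, card=400
  {C}: scan cost=500, card=500
  {D}: scan cost=50, card=50
  {B}: scan cost=120, card=120
  {AC}: card=20000; try (A,hash)→8200, (C,merge)→9400, (A,merge)→9500, (C,hash)→9800, (C,nl_idx)→24000, (A,nl_idx)→25000 …(+2); best=8200 via (A,hash)
  {CD}: card=500; try (C,nl_idx)→1000, (D,hash)→1600, (C,merge)→5400, (D,merge)→5850, (C,hash)→9100, (C,nl)→25050 …(+1); best=1000 via (C,nl_idx)
  {BD}: card=300; try (B,nl_idx)→700, (D,hash)→840, (B,merge)→1360, (D,merge)→1430, (B,hash)→1780, (B,nl)→6050 …(+1); best=700 via (B,nl_idx)
  {ACD}: card=20000; try (A,hash)→8700, (A,merge)→10000, (A,nl_idx)→25500, (D,hash)→28800, (A,nl)→201000, (D,merge)→328550 …(+1); best=8700 via (A,hash)
  {BCD}: card=3000; try (B,hash)→3180, (C,nl_idx)→6400, (B,merge)→6960, (B,nl_idx)→7500, (C,merge)→8700, (C,hash)→10000 …(+2); best=3180 via (B,hash)
  {ABCD}: card=120000; try (A,hash)→13380, (B,hash)→30380, (A,merge)→46180, (A,nl_idx)→150180, (B,nl_idx)→268700, (B,merge)→329660 …(+2); best=13380 via (A,hash)

13380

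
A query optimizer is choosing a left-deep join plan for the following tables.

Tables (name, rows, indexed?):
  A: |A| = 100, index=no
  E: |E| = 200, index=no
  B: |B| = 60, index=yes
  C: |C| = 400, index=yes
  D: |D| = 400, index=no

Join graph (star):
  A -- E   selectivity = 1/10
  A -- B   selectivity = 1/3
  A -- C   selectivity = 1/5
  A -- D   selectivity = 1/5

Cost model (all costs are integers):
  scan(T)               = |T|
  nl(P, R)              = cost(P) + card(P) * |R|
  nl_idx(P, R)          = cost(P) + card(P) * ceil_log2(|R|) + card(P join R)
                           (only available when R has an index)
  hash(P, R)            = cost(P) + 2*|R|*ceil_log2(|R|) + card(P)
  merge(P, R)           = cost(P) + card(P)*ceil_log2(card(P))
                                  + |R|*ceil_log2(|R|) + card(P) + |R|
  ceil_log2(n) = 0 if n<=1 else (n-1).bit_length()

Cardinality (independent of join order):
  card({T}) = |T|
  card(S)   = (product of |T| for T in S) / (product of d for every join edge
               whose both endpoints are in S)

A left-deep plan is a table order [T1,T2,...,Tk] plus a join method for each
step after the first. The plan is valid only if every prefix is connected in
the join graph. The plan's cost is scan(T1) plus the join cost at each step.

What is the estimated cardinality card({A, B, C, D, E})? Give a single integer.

256000000

Tables in S: A(100), B(60), C(400), D(400), E(200)
Edges inside S: A-E(d=10), A-B(d=3), A-C(d=5), A-D(d=5)
numerator = 100 * 60 * 400 * 400 * 200 = 192000000000
denominator = 10 * 3 * 5 * 5 = 750
card(S) = 192000000000 / 750 = 256000000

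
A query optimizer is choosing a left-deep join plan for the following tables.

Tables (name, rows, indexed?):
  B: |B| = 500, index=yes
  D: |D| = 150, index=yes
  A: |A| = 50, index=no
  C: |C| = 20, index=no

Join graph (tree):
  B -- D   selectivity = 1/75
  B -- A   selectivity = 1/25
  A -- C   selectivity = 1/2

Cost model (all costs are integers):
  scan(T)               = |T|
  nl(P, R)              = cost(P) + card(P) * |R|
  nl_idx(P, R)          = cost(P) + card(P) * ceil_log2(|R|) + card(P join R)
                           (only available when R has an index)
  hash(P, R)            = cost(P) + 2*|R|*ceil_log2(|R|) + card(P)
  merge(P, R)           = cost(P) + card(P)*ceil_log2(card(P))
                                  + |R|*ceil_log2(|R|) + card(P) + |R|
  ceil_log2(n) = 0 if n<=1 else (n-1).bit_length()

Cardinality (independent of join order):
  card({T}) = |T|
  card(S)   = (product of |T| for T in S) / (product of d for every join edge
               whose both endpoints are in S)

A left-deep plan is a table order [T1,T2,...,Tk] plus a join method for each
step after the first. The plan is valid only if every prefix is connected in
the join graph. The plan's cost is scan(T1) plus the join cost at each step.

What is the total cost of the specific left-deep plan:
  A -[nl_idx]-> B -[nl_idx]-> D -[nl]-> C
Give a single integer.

step 1: scan A: cost=50, card=50
step 2: join B via nl_idx
    card(P join B) = 50*500/(25) = 1000
    cost = 50 + 50*9 + 1000 = 1500
step 3: join D via nl_idx
    card(P join D) = 1000*150/(75) = 2000
    cost = 1500 + 1000*8 + 2000 = 11500
step 4: join C via nl
    card(P join C) = 2000*20/(2) = 20000
    cost = 11500 + 2000*20 = 51500

51500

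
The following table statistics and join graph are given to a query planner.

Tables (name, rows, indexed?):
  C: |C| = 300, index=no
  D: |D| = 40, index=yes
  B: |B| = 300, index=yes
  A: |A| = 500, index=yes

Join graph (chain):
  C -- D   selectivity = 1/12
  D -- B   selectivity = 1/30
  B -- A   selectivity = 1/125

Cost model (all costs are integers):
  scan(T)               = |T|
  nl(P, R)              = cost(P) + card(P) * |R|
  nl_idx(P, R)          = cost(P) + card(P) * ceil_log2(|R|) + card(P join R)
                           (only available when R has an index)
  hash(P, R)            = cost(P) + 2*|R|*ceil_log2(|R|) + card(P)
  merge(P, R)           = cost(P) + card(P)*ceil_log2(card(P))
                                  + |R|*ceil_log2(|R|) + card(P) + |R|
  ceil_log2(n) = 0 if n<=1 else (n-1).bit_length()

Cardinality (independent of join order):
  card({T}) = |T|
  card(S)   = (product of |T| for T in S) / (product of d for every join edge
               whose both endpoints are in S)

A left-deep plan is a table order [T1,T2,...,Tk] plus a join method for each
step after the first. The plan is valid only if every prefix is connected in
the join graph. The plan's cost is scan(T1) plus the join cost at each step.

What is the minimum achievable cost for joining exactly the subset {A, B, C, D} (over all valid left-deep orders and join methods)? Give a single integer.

Selinger DP over subsets of {A,B,C,D}:
  {C}: scan cost=300, card=300
  {D}: scan cost=40, card=40
  {B}: scan cost=300, card=300
  {A}: scan cost=500, card=500
  {CD}: card=1000; try (D,hash)→1080, (D,nl_idx)→3100, (C,merge)→3320, (D,merge)→3580, (C,hash)→5480, (C,nl)→12040 …(+1); best=1080 via (D,hash)
  {BD}: card=400; try (B,nl_idx)→800, (D,hash)→1080, (D,nl_idx)→2500, (B,merge)→3320, (D,merge)→3580, (B,hash)→5480 …(+2); best=800 via (B,nl_idx)
  {AB}: card=1200; try (A,nl_idx)→4200, (B,nl_idx)→6200, (B,hash)→6400, (A,merge)→8300, (B,merge)→8500, (A,hash)→9600 …(+2); best=4200 via (A,nl_idx)
  {BCD}: card=10000; try (C,hash)→6600, (B,hash)→7480, (C,merge)→7800, (B,merge)→15080, (B,nl_idx)→20080, (C,nl)→120800 …(+1); best=6600 via (C,hash)
  {ABD}: card=1600; try (D,hash)→5880, (A,nl_idx)→6000, (A,merge)→9800, (A,hash)→10200, (D,nl_idx)→13000, (D,merge)→18880 …(+2); best=5880 via (D,hash)
  {ABCD}: card=40000; try (C,hash)→12880, (A,hash)→25600, (C,merge)→28080, (A,nl_idx)→136600, (A,merge)→161600, (C,nl)→485880 …(+1); best=12880 via (C,hash)

12880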